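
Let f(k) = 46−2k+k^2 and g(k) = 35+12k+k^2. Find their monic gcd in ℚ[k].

By polynomial division,
  k^2−2k+46 = (k^2+12k+35) + (−14k+11)
  k^2+12k+35 = (−(1/14)k−179/196)(−14k+11) + (8829/196)
  −14k+11 = (−(2744/8829)k+2156/8829)(8829/196) + (0)
The last nonzero remainder is the constant 8829/196, so the polynomials are coprime and gcd = 1.

1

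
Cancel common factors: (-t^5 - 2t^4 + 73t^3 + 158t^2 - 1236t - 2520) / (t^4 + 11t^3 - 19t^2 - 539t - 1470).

(-t^3 - 3t^2 + 28t + 60)/(t^2 + 12t + 35)

Repeated division with remainder:
  -t^5 - 2t^4 + 73t^3 + 158t^2 - 1236t - 2520 = (-t + 9)(t^4 + 11t^3 - 19t^2 - 539t - 1470) + (-45t^3 - 210t^2 + 2145t + 10710)
  t^4 + 11t^3 - 19t^2 - 539t - 1470 = (-(1/45)t - 19/135)(-45t^3 - 210t^2 + 2145t + 10710) + (-(8/9)t^2 + (8/9)t + 112/3)
  -45t^3 - 210t^2 + 2145t + 10710 = ((405/8)t + 2295/8)(-(8/9)t^2 + (8/9)t + 112/3) + (0)
Last nonzero remainder: -(8/9)t^2 + (8/9)t + 112/3. Dividing through by -8/9 gives the monic gcd t^2 - t - 42.
Cancel t^2 - t - 42 from numerator and denominator to get the reduced form.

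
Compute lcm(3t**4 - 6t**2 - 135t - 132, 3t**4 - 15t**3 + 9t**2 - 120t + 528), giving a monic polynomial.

t**5 - 4t**4 - 2t**3 - 37t**2 + 136t + 176

Euclidean algorithm in ℚ[t]:
  3t**4 - 6t**2 - 135t - 132 = (3t**4 - 15t**3 + 9t**2 - 120t + 528) + (15t**3 - 15t**2 - 15t - 660)
  3t**4 - 15t**3 + 9t**2 - 120t + 528 = ((1/5)t - 4/5)(15t**3 - 15t**2 - 15t - 660) + (0)
Last nonzero remainder: 15t**3 - 15t**2 - 15t - 660. Dividing through by 15 gives the monic gcd t**3 - t**2 - t - 44.
Then lcm(f, g) = f·g / gcd(f, g); expanding and making the result monic gives the answer.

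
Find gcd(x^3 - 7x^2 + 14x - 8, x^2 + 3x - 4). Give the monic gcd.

x - 1

Apply the Euclidean algorithm:
  x^3 - 7x^2 + 14x - 8 = (x - 10)(x^2 + 3x - 4) + (48x - 48)
  x^2 + 3x - 4 = ((1/48)x + 1/12)(48x - 48) + (0)
Last nonzero remainder: 48x - 48. Dividing through by 48 gives the monic gcd x - 1.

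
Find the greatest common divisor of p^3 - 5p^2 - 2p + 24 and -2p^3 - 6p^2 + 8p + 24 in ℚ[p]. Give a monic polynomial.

Repeated division with remainder:
  p^3 - 5p^2 - 2p + 24 = (-1/2)(-2p^3 - 6p^2 + 8p + 24) + (-8p^2 + 2p + 36)
  -2p^3 - 6p^2 + 8p + 24 = ((1/4)p + 13/16)(-8p^2 + 2p + 36) + (-(21/8)p - 21/4)
  -8p^2 + 2p + 36 = ((64/21)p - 48/7)(-(21/8)p - 21/4) + (0)
Last nonzero remainder: -(21/8)p - 21/4. Dividing through by -21/8 gives the monic gcd p + 2.

p + 2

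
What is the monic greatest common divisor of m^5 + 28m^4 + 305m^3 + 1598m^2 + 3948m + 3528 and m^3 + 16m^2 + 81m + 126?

m^2 + 13m + 42

Apply the Euclidean algorithm:
  m^5 + 28m^4 + 305m^3 + 1598m^2 + 3948m + 3528 = (m^2 + 12m + 32)(m^3 + 16m^2 + 81m + 126) + (−12m^2 − 156m − 504)
  m^3 + 16m^2 + 81m + 126 = (−(1/12)m − 1/4)(−12m^2 − 156m − 504) + (0)
Last nonzero remainder: −12m^2 − 156m − 504. Dividing through by −12 gives the monic gcd m^2 + 13m + 42.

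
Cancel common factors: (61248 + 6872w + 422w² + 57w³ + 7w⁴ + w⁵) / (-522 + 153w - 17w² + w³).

Apply the Euclidean algorithm:
  w⁵ + 7w⁴ + 57w³ + 422w² + 6872w + 61248 = (w² + 24w + 312)(w³ - 17w² + 153w - 522) + (2576w² - 28336w + 224112)
  w³ - 17w² + 153w - 522 = ((1/2576)w - 3/1288)(2576w² - 28336w + 224112) + (0)
Last nonzero remainder: 2576w² - 28336w + 224112. Dividing through by 2576 gives the monic gcd w² - 11w + 87.
Cancel w² - 11w + 87 from numerator and denominator to get the reduced form.

(704 + 168w + 18w² + w³)/(-6 + w)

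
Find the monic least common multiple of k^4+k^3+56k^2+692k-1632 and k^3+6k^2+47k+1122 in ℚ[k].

k^5+12k^4+67k^3+1308k^2+5980k-17952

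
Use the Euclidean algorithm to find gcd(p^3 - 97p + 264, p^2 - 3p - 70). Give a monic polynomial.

Repeated division with remainder:
  p^3 - 97p + 264 = (p + 3)(p^2 - 3p - 70) + (-18p + 474)
  p^2 - 3p - 70 = (-(1/18)p - 35/27)(-18p + 474) + (4900/9)
  -18p + 474 = (-(81/2450)p + 2133/2450)(4900/9) + (0)
The last nonzero remainder is the constant 4900/9, so the polynomials are coprime and gcd = 1.

1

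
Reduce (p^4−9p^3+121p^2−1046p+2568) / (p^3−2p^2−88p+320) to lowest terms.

(p^3−5p^2+101p−642)/(p^2+2p−80)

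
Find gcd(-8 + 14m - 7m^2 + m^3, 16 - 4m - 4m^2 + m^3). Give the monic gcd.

8 - 6m + m^2

Apply the Euclidean algorithm:
  m^3 - 7m^2 + 14m - 8 = (m^3 - 4m^2 - 4m + 16) + (-3m^2 + 18m - 24)
  m^3 - 4m^2 - 4m + 16 = (-(1/3)m - 2/3)(-3m^2 + 18m - 24) + (0)
Last nonzero remainder: -3m^2 + 18m - 24. Dividing through by -3 gives the monic gcd m^2 - 6m + 8.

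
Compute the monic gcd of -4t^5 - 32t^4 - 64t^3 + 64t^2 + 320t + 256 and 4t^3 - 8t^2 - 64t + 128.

t^2 + 2t - 8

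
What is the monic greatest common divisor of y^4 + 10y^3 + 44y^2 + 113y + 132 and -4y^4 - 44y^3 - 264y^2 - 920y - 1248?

Apply the Euclidean algorithm:
  y^4 + 10y^3 + 44y^2 + 113y + 132 = (-1/4)(-4y^4 - 44y^3 - 264y^2 - 920y - 1248) + (-y^3 - 22y^2 - 117y - 180)
  -4y^4 - 44y^3 - 264y^2 - 920y - 1248 = (4y - 44)(-y^3 - 22y^2 - 117y - 180) + (-764y^2 - 5348y - 9168)
  -y^3 - 22y^2 - 117y - 180 = ((1/764)y + 15/764)(-764y^2 - 5348y - 9168) + (0)
Last nonzero remainder: -764y^2 - 5348y - 9168. Dividing through by -764 gives the monic gcd y^2 + 7y + 12.

y^2 + 7y + 12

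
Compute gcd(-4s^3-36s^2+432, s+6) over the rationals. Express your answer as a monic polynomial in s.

Apply the Euclidean algorithm:
  -4s^3-36s^2+432 = (-4s^2-12s+72)(s+6) + (0)
The last nonzero remainder s+6 is already monic.

s+6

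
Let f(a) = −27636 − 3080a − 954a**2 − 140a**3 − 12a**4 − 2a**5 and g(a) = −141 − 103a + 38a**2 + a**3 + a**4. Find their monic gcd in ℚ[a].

Euclidean algorithm in ℚ[a]:
  −2a**5 − 12a**4 − 140a**3 − 954a**2 − 3080a − 27636 = (−2a − 10)(a**4 + a**3 + 38a**2 − 103a − 141) + (−54a**3 − 780a**2 − 4392a − 29046)
  a**4 + a**3 + 38a**2 − 103a − 141 = (−(1/54)a + 121/486)(−54a**3 − 780a**2 − 4392a − 29046) + ((12220/81)a**2 + (12220/27)a + 574340/81)
  −54a**3 − 780a**2 − 4392a − 29046 = (−(2187/6110)a − 25029/6110)((12220/81)a**2 + (12220/27)a + 574340/81) + (0)
Last nonzero remainder: (12220/81)a**2 + (12220/27)a + 574340/81. Dividing through by 12220/81 gives the monic gcd a**2 + 3a + 47.

47 + 3a + a**2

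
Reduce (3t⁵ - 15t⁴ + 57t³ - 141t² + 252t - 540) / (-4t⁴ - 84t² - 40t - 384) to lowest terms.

(-3t³ + 18t² - 57t + 90)/(4t² - 4t + 64)

By polynomial division,
  3t⁵ - 15t⁴ + 57t³ - 141t² + 252t - 540 = (-(3/4)t + 15/4)(-4t⁴ - 84t² - 40t - 384) + (-6t³ + 144t² + 114t + 900)
  -4t⁴ - 84t² - 40t - 384 = ((2/3)t + 16)(-6t³ + 144t² + 114t + 900) + (-2464t² - 2464t - 14784)
  -6t³ + 144t² + 114t + 900 = ((3/1232)t - 75/1232)(-2464t² - 2464t - 14784) + (0)
Last nonzero remainder: -2464t² - 2464t - 14784. Dividing through by -2464 gives the monic gcd t² + t + 6.
Cancel t² + t + 6 from numerator and denominator to get the reduced form.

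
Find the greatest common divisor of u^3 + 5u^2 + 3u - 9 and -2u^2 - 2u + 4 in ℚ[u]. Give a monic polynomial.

u - 1

By polynomial division,
  u^3 + 5u^2 + 3u - 9 = (-(1/2)u - 2)(-2u^2 - 2u + 4) + (u - 1)
  -2u^2 - 2u + 4 = (-2u - 4)(u - 1) + (0)
The last nonzero remainder u - 1 is already monic.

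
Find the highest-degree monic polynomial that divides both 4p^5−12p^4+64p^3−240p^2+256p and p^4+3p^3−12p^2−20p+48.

p^2−4p+4

Repeated division with remainder:
  4p^5−12p^4+64p^3−240p^2+256p = (4p−24)(p^4+3p^3−12p^2−20p+48) + (184p^3−448p^2−416p+1152)
  p^4+3p^3−12p^2−20p+48 = ((1/184)p+125/4232)(184p^3−448p^2−416p+1152) + ((1848/529)p^2−(7392/529)p+7392/529)
  184p^3−448p^2−416p+1152 = ((12167/231)p+6348/77)((1848/529)p^2−(7392/529)p+7392/529) + (0)
Last nonzero remainder: (1848/529)p^2−(7392/529)p+7392/529. Dividing through by 1848/529 gives the monic gcd p^2−4p+4.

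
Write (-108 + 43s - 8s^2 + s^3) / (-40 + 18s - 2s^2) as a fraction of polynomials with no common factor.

Repeated division with remainder:
  s^3 - 8s^2 + 43s - 108 = (-(1/2)s - 1/2)(-2s^2 + 18s - 40) + (32s - 128)
  -2s^2 + 18s - 40 = (-(1/16)s + 5/16)(32s - 128) + (0)
Last nonzero remainder: 32s - 128. Dividing through by 32 gives the monic gcd s - 4.
Cancel s - 4 from numerator and denominator to get the reduced form.

(-27 + 4s - s^2)/(-10 + 2s)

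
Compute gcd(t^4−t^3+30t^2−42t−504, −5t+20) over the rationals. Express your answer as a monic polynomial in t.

t−4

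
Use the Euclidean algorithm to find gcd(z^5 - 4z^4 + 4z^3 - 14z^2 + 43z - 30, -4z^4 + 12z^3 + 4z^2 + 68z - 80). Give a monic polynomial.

z^3 + z^2 + 3z - 5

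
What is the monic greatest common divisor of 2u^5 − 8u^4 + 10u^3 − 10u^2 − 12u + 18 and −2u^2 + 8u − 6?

u^2 − 4u + 3

Repeated division with remainder:
  2u^5 − 8u^4 + 10u^3 − 10u^2 − 12u + 18 = (−u^3 − 2u − 3)(−2u^2 + 8u − 6) + (0)
Last nonzero remainder: −2u^2 + 8u − 6. Dividing through by −2 gives the monic gcd u^2 − 4u + 3.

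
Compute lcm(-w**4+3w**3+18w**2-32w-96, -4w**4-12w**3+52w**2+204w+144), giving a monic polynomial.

w**6+w**5-27w**4-49w**3+170w**2+480w+288

Repeated division with remainder:
  -w**4+3w**3+18w**2-32w-96 = (1/4)(-4w**4-12w**3+52w**2+204w+144) + (6w**3+5w**2-83w-132)
  -4w**4-12w**3+52w**2+204w+144 = (-(2/3)w-13/9)(6w**3+5w**2-83w-132) + ((35/9)w**2-(35/9)w-140/3)
  6w**3+5w**2-83w-132 = ((54/35)w+99/35)((35/9)w**2-(35/9)w-140/3) + (0)
Last nonzero remainder: (35/9)w**2-(35/9)w-140/3. Dividing through by 35/9 gives the monic gcd w**2-w-12.
Then lcm(f, g) = f·g / gcd(f, g); expanding and making the result monic gives the answer.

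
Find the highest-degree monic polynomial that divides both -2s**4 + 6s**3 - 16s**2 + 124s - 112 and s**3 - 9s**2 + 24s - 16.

By polynomial division,
  -2s**4 + 6s**3 - 16s**2 + 124s - 112 = (-2s - 12)(s**3 - 9s**2 + 24s - 16) + (-76s**2 + 380s - 304)
  s**3 - 9s**2 + 24s - 16 = (-(1/76)s + 1/19)(-76s**2 + 380s - 304) + (0)
Last nonzero remainder: -76s**2 + 380s - 304. Dividing through by -76 gives the monic gcd s**2 - 5s + 4.

s**2 - 5s + 4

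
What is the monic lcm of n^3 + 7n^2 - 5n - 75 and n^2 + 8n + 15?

n^4 + 10n^3 + 16n^2 - 90n - 225

By polynomial division,
  n^3 + 7n^2 - 5n - 75 = (n - 1)(n^2 + 8n + 15) + (-12n - 60)
  n^2 + 8n + 15 = (-(1/12)n - 1/4)(-12n - 60) + (0)
Last nonzero remainder: -12n - 60. Dividing through by -12 gives the monic gcd n + 5.
Then lcm(f, g) = f·g / gcd(f, g); expanding and making the result monic gives the answer.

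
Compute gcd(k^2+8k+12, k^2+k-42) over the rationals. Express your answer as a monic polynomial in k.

By polynomial division,
  k^2+8k+12 = (k^2+k-42) + (7k+54)
  k^2+k-42 = ((1/7)k-47/49)(7k+54) + (480/49)
  7k+54 = ((343/480)k+441/80)(480/49) + (0)
The last nonzero remainder is the constant 480/49, so the polynomials are coprime and gcd = 1.

1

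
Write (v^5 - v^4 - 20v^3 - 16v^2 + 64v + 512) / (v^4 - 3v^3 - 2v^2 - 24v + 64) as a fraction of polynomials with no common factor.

By polynomial division,
  v^5 - v^4 - 20v^3 - 16v^2 + 64v + 512 = (v + 2)(v^4 - 3v^3 - 2v^2 - 24v + 64) + (-12v^3 + 12v^2 + 48v + 384)
  v^4 - 3v^3 - 2v^2 - 24v + 64 = (-(1/12)v + 1/6)(-12v^3 + 12v^2 + 48v + 384) + (0)
Last nonzero remainder: -12v^3 + 12v^2 + 48v + 384. Dividing through by -12 gives the monic gcd v^3 - v^2 - 4v - 32.
Cancel v^3 - v^2 - 4v - 32 from numerator and denominator to get the reduced form.

(v^2 - 16)/(v - 2)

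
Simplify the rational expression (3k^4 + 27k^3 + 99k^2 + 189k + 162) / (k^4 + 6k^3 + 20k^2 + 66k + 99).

(3k^2 + 9k + 18)/(k^2 + 11)

Euclidean algorithm in ℚ[k]:
  3k^4 + 27k^3 + 99k^2 + 189k + 162 = (3)(k^4 + 6k^3 + 20k^2 + 66k + 99) + (9k^3 + 39k^2 − 9k − 135)
  k^4 + 6k^3 + 20k^2 + 66k + 99 = ((1/9)k + 5/27)(9k^3 + 39k^2 − 9k − 135) + ((124/9)k^2 + (248/3)k + 124)
  9k^3 + 39k^2 − 9k − 135 = ((81/124)k − 135/124)((124/9)k^2 + (248/3)k + 124) + (0)
Last nonzero remainder: (124/9)k^2 + (248/3)k + 124. Dividing through by 124/9 gives the monic gcd k^2 + 6k + 9.
Cancel k^2 + 6k + 9 from numerator and denominator to get the reduced form.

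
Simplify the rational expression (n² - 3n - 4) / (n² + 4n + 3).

(n - 4)/(n + 3)

By polynomial division,
  n² - 3n - 4 = (n² + 4n + 3) + (-7n - 7)
  n² + 4n + 3 = (-(1/7)n - 3/7)(-7n - 7) + (0)
Last nonzero remainder: -7n - 7. Dividing through by -7 gives the monic gcd n + 1.
Cancel n + 1 from numerator and denominator to get the reduced form.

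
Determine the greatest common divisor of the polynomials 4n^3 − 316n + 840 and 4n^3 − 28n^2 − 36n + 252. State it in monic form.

By polynomial division,
  4n^3 − 316n + 840 = (4n^3 − 28n^2 − 36n + 252) + (28n^2 − 280n + 588)
  4n^3 − 28n^2 − 36n + 252 = ((1/7)n + 3/7)(28n^2 − 280n + 588) + (0)
Last nonzero remainder: 28n^2 − 280n + 588. Dividing through by 28 gives the monic gcd n^2 − 10n + 21.

n^2 − 10n + 21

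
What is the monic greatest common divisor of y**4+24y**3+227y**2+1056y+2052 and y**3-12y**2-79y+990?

Repeated division with remainder:
  y**4+24y**3+227y**2+1056y+2052 = (y+36)(y**3-12y**2-79y+990) + (738y**2+2910y-33588)
  y**3-12y**2-79y+990 = ((1/738)y-1961/90774)(738y**2+2910y-33588) + ((444448/15129)y+444448/1681)
  738y**2+2910y-33588 = ((5582601/222224)y-14115357/111112)((444448/15129)y+444448/1681) + (0)
Last nonzero remainder: (444448/15129)y+444448/1681. Dividing through by 444448/15129 gives the monic gcd y+9.

y+9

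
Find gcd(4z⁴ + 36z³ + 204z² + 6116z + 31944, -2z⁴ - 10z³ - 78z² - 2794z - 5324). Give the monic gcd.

Repeated division with remainder:
  4z⁴ + 36z³ + 204z² + 6116z + 31944 = (-2)(-2z⁴ - 10z³ - 78z² - 2794z - 5324) + (16z³ + 48z² + 528z + 21296)
  -2z⁴ - 10z³ - 78z² - 2794z - 5324 = (-(1/8)z - 1/4)(16z³ + 48z² + 528z + 21296) + (0)
Last nonzero remainder: 16z³ + 48z² + 528z + 21296. Dividing through by 16 gives the monic gcd z³ + 3z² + 33z + 1331.

z³ + 3z² + 33z + 1331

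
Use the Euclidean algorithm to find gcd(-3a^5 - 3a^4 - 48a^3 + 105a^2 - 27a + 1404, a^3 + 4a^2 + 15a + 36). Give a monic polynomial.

a^2 + a + 12

By polynomial division,
  -3a^5 - 3a^4 - 48a^3 + 105a^2 - 27a + 1404 = (-3a^2 + 9a - 39)(a^3 + 4a^2 + 15a + 36) + (234a^2 + 234a + 2808)
  a^3 + 4a^2 + 15a + 36 = ((1/234)a + 1/78)(234a^2 + 234a + 2808) + (0)
Last nonzero remainder: 234a^2 + 234a + 2808. Dividing through by 234 gives the monic gcd a^2 + a + 12.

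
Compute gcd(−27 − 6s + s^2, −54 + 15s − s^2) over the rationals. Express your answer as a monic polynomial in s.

Apply the Euclidean algorithm:
  s^2 − 6s − 27 = (−1)(−s^2 + 15s − 54) + (9s − 81)
  −s^2 + 15s − 54 = (−(1/9)s + 2/3)(9s − 81) + (0)
Last nonzero remainder: 9s − 81. Dividing through by 9 gives the monic gcd s − 9.

−9 + s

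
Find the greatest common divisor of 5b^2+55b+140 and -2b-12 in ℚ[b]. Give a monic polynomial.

Euclidean algorithm in ℚ[b]:
  5b^2+55b+140 = (-(5/2)b-25/2)(-2b-12) + (-10)
  -2b-12 = ((1/5)b+6/5)(-10) + (0)
The last nonzero remainder is the constant -10, so the polynomials are coprime and gcd = 1.

1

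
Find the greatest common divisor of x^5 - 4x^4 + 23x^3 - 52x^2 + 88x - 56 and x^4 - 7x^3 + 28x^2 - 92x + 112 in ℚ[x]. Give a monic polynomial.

x^2 - x + 14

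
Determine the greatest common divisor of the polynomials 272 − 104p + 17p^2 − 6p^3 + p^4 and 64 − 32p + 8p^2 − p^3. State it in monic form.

−4 + p

By polynomial division,
  p^4 − 6p^3 + 17p^2 − 104p + 272 = (−p − 2)(−p^3 + 8p^2 − 32p + 64) + (p^2 − 104p + 400)
  −p^3 + 8p^2 − 32p + 64 = (−p − 96)(p^2 − 104p + 400) + (−9616p + 38464)
  p^2 − 104p + 400 = (−(1/9616)p + 25/2404)(−9616p + 38464) + (0)
Last nonzero remainder: −9616p + 38464. Dividing through by −9616 gives the monic gcd p − 4.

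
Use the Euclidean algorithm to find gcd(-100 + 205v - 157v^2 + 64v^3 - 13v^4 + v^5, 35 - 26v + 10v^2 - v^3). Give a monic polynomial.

5 - 3v + v^2

Euclidean algorithm in ℚ[v]:
  v^5 - 13v^4 + 64v^3 - 157v^2 + 205v - 100 = (-v^2 + 3v - 8)(-v^3 + 10v^2 - 26v + 35) + (36v^2 - 108v + 180)
  -v^3 + 10v^2 - 26v + 35 = (-(1/36)v + 7/36)(36v^2 - 108v + 180) + (0)
Last nonzero remainder: 36v^2 - 108v + 180. Dividing through by 36 gives the monic gcd v^2 - 3v + 5.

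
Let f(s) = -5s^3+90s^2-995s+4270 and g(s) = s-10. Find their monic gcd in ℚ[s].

1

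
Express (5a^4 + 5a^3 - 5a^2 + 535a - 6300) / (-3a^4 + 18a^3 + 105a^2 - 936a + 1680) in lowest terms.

Euclidean algorithm in ℚ[a]:
  5a^4 + 5a^3 - 5a^2 + 535a - 6300 = (-5/3)(-3a^4 + 18a^3 + 105a^2 - 936a + 1680) + (35a^3 + 170a^2 - 1025a - 3500)
  -3a^4 + 18a^3 + 105a^2 - 936a + 1680 = (-(3/35)a + 228/245)(35a^3 + 170a^2 - 1025a - 3500) + (-(6912/49)a^2 - (13824/49)a + 34560/7)
  35a^3 + 170a^2 - 1025a - 3500 = (-(1715/6912)a - 1225/1728)(-(6912/49)a^2 - (13824/49)a + 34560/7) + (0)
Last nonzero remainder: -(6912/49)a^2 - (13824/49)a + 34560/7. Dividing through by -6912/49 gives the monic gcd a^2 + 2a - 35.
Cancel a^2 + 2a - 35 from numerator and denominator to get the reduced form.

(-5a^2 + 5a - 180)/(3a^2 - 24a + 48)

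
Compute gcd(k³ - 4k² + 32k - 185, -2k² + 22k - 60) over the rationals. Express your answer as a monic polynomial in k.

By polynomial division,
  k³ - 4k² + 32k - 185 = (-(1/2)k - 7/2)(-2k² + 22k - 60) + (79k - 395)
  -2k² + 22k - 60 = (-(2/79)k + 12/79)(79k - 395) + (0)
Last nonzero remainder: 79k - 395. Dividing through by 79 gives the monic gcd k - 5.

k - 5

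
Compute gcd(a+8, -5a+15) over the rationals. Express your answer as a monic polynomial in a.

Apply the Euclidean algorithm:
  a+8 = (-1/5)(-5a+15) + (11)
  -5a+15 = (-(5/11)a+15/11)(11) + (0)
The last nonzero remainder is the constant 11, so the polynomials are coprime and gcd = 1.

1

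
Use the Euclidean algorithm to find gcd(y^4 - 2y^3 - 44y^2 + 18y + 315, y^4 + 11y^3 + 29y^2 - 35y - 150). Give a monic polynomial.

y^2 + 8y + 15

By polynomial division,
  y^4 - 2y^3 - 44y^2 + 18y + 315 = (y^4 + 11y^3 + 29y^2 - 35y - 150) + (-13y^3 - 73y^2 + 53y + 465)
  y^4 + 11y^3 + 29y^2 - 35y - 150 = (-(1/13)y - 70/169)(-13y^3 - 73y^2 + 53y + 465) + ((480/169)y^2 + (3840/169)y + 7200/169)
  -13y^3 - 73y^2 + 53y + 465 = (-(2197/480)y + 5239/480)((480/169)y^2 + (3840/169)y + 7200/169) + (0)
Last nonzero remainder: (480/169)y^2 + (3840/169)y + 7200/169. Dividing through by 480/169 gives the monic gcd y^2 + 8y + 15.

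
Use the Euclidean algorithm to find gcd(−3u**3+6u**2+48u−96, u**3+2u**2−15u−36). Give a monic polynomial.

u−4

Euclidean algorithm in ℚ[u]:
  −3u**3+6u**2+48u−96 = (−3)(u**3+2u**2−15u−36) + (12u**2+3u−204)
  u**3+2u**2−15u−36 = ((1/12)u+7/48)(12u**2+3u−204) + ((25/16)u−25/4)
  12u**2+3u−204 = ((192/25)u+816/25)((25/16)u−25/4) + (0)
Last nonzero remainder: (25/16)u−25/4. Dividing through by 25/16 gives the monic gcd u−4.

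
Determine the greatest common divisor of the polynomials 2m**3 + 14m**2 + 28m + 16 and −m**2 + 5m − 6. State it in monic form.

1

Repeated division with remainder:
  2m**3 + 14m**2 + 28m + 16 = (−2m − 24)(−m**2 + 5m − 6) + (136m − 128)
  −m**2 + 5m − 6 = (−(1/136)m + 69/2312)(136m − 128) + (−630/289)
  136m − 128 = (−(19652/315)m + 18496/315)(−630/289) + (0)
The last nonzero remainder is the constant −630/289, so the polynomials are coprime and gcd = 1.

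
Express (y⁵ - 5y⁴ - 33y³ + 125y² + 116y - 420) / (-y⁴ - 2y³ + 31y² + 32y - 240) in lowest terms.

Repeated division with remainder:
  y⁵ - 5y⁴ - 33y³ + 125y² + 116y - 420 = (-y + 7)(-y⁴ - 2y³ + 31y² + 32y - 240) + (12y³ - 60y² - 348y + 1260)
  -y⁴ - 2y³ + 31y² + 32y - 240 = (-(1/12)y - 7/12)(12y³ - 60y² - 348y + 1260) + (-33y² - 66y + 495)
  12y³ - 60y² - 348y + 1260 = (-(4/11)y + 28/11)(-33y² - 66y + 495) + (0)
Last nonzero remainder: -33y² - 66y + 495. Dividing through by -33 gives the monic gcd y² + 2y - 15.
Cancel y² + 2y - 15 from numerator and denominator to get the reduced form.

(-y³ + 7y² + 4y - 28)/(y² - 16)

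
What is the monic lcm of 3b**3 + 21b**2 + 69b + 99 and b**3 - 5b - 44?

Repeated division with remainder:
  3b**3 + 21b**2 + 69b + 99 = (3)(b**3 - 5b - 44) + (21b**2 + 84b + 231)
  b**3 - 5b - 44 = ((1/21)b - 4/21)(21b**2 + 84b + 231) + (0)
Last nonzero remainder: 21b**2 + 84b + 231. Dividing through by 21 gives the monic gcd b**2 + 4b + 11.
Then lcm(f, g) = f·g / gcd(f, g); expanding and making the result monic gives the answer.

b**4 + 3b**3 - 5b**2 - 59b - 132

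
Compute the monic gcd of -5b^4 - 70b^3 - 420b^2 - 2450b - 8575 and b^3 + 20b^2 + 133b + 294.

By polynomial division,
  -5b^4 - 70b^3 - 420b^2 - 2450b - 8575 = (-5b + 30)(b^3 + 20b^2 + 133b + 294) + (-355b^2 - 4970b - 17395)
  b^3 + 20b^2 + 133b + 294 = (-(1/355)b - 6/355)(-355b^2 - 4970b - 17395) + (0)
Last nonzero remainder: -355b^2 - 4970b - 17395. Dividing through by -355 gives the monic gcd b^2 + 14b + 49.

b^2 + 14b + 49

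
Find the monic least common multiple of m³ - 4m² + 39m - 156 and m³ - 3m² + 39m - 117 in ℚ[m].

By polynomial division,
  m³ - 4m² + 39m - 156 = (m³ - 3m² + 39m - 117) + (-m² - 39)
  m³ - 3m² + 39m - 117 = (-m + 3)(-m² - 39) + (0)
Last nonzero remainder: -m² - 39. Dividing through by -1 gives the monic gcd m² + 39.
Then lcm(f, g) = f·g / gcd(f, g); expanding and making the result monic gives the answer.

m⁴ - 7m³ + 51m² - 273m + 468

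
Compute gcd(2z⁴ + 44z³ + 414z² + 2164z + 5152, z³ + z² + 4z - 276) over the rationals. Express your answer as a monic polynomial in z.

z² + 7z + 46

By polynomial division,
  2z⁴ + 44z³ + 414z² + 2164z + 5152 = (2z + 42)(z³ + z² + 4z - 276) + (364z² + 2548z + 16744)
  z³ + z² + 4z - 276 = ((1/364)z - 3/182)(364z² + 2548z + 16744) + (0)
Last nonzero remainder: 364z² + 2548z + 16744. Dividing through by 364 gives the monic gcd z² + 7z + 46.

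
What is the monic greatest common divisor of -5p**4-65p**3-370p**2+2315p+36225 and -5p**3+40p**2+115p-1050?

Repeated division with remainder:
  -5p**4-65p**3-370p**2+2315p+36225 = (p+21)(-5p**3+40p**2+115p-1050) + (-1325p**2+950p+58275)
  -5p**3+40p**2+115p-1050 = ((1/265)p-386/14045)(-1325p**2+950p+58275) + (-(221340/2809)p+1549380/2809)
  -1325p**2+950p+58275 = ((744385/44268)p+1558995/14756)(-(221340/2809)p+1549380/2809) + (0)
Last nonzero remainder: -(221340/2809)p+1549380/2809. Dividing through by -221340/2809 gives the monic gcd p-7.

p-7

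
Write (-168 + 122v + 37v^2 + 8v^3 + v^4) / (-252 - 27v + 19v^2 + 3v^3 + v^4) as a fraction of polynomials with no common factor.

(-6 + 5v + v^2)/(-9 + v^2)

Repeated division with remainder:
  v^4 + 8v^3 + 37v^2 + 122v - 168 = (v^4 + 3v^3 + 19v^2 - 27v - 252) + (5v^3 + 18v^2 + 149v + 84)
  v^4 + 3v^3 + 19v^2 - 27v - 252 = ((1/5)v - 3/25)(5v^3 + 18v^2 + 149v + 84) + (-(216/25)v^2 - (648/25)v - 6048/25)
  5v^3 + 18v^2 + 149v + 84 = (-(125/216)v - 25/72)(-(216/25)v^2 - (648/25)v - 6048/25) + (0)
Last nonzero remainder: -(216/25)v^2 - (648/25)v - 6048/25. Dividing through by -216/25 gives the monic gcd v^2 + 3v + 28.
Cancel v^2 + 3v + 28 from numerator and denominator to get the reduced form.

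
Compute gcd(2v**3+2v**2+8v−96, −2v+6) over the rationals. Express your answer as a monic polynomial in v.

v−3

Repeated division with remainder:
  2v**3+2v**2+8v−96 = (−v**2−4v−16)(−2v+6) + (0)
Last nonzero remainder: −2v+6. Dividing through by −2 gives the monic gcd v−3.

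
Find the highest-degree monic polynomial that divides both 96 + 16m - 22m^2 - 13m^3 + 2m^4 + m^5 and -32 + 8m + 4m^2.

-8 + 2m + m^2

By polynomial division,
  m^5 + 2m^4 - 13m^3 - 22m^2 + 16m + 96 = ((1/4)m^3 - (5/4)m - 3)(4m^2 + 8m - 32) + (0)
Last nonzero remainder: 4m^2 + 8m - 32. Dividing through by 4 gives the monic gcd m^2 + 2m - 8.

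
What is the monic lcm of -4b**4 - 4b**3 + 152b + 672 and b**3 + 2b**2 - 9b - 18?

b**6 - 7b**4 - 44b**3 - 130b**2 + 396b + 1008

Repeated division with remainder:
  -4b**4 - 4b**3 + 152b + 672 = (-4b + 4)(b**3 + 2b**2 - 9b - 18) + (-44b**2 + 116b + 744)
  b**3 + 2b**2 - 9b - 18 = (-(1/44)b - 51/484)(-44b**2 + 116b + 744) + ((2436/121)b + 7308/121)
  -44b**2 + 116b + 744 = (-(1331/609)b + 7502/609)((2436/121)b + 7308/121) + (0)
Last nonzero remainder: (2436/121)b + 7308/121. Dividing through by 2436/121 gives the monic gcd b + 3.
Then lcm(f, g) = f·g / gcd(f, g); expanding and making the result monic gives the answer.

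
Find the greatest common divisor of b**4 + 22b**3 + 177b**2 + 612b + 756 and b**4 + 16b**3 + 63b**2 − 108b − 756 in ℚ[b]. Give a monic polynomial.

Repeated division with remainder:
  b**4 + 22b**3 + 177b**2 + 612b + 756 = (b**4 + 16b**3 + 63b**2 − 108b − 756) + (6b**3 + 114b**2 + 720b + 1512)
  b**4 + 16b**3 + 63b**2 − 108b − 756 = ((1/6)b − 1/2)(6b**3 + 114b**2 + 720b + 1512) + (0)
Last nonzero remainder: 6b**3 + 114b**2 + 720b + 1512. Dividing through by 6 gives the monic gcd b**3 + 19b**2 + 120b + 252.

b**3 + 19b**2 + 120b + 252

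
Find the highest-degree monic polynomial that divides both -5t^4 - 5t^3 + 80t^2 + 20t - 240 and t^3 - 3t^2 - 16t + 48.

t^2 + t - 12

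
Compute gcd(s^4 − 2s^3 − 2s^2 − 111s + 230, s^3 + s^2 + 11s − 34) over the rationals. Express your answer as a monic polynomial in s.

Euclidean algorithm in ℚ[s]:
  s^4 − 2s^3 − 2s^2 − 111s + 230 = (s − 3)(s^3 + s^2 + 11s − 34) + (−10s^2 − 44s + 128)
  s^3 + s^2 + 11s − 34 = (−(1/10)s + 17/50)(−10s^2 − 44s + 128) + ((969/25)s − 1938/25)
  −10s^2 − 44s + 128 = (−(250/969)s − 1600/969)((969/25)s − 1938/25) + (0)
Last nonzero remainder: (969/25)s − 1938/25. Dividing through by 969/25 gives the monic gcd s − 2.

s − 2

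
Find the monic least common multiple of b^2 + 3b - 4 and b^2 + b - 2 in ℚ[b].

By polynomial division,
  b^2 + 3b - 4 = (b^2 + b - 2) + (2b - 2)
  b^2 + b - 2 = ((1/2)b + 1)(2b - 2) + (0)
Last nonzero remainder: 2b - 2. Dividing through by 2 gives the monic gcd b - 1.
Then lcm(f, g) = f·g / gcd(f, g); expanding and making the result monic gives the answer.

b^3 + 5b^2 + 2b - 8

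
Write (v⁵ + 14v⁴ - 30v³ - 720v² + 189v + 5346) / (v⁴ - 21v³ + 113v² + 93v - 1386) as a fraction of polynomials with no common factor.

Euclidean algorithm in ℚ[v]:
  v⁵ + 14v⁴ - 30v³ - 720v² + 189v + 5346 = (v + 35)(v⁴ - 21v³ + 113v² + 93v - 1386) + (592v³ - 4768v² - 1680v + 53856)
  v⁴ - 21v³ + 113v² + 93v - 1386 = ((1/592)v - 479/21904)(592v³ - 4768v² - 1680v + 53856) + ((15840/1369)v² - (47520/1369)v - 285120/1369)
  592v³ - 4768v² - 1680v + 53856 = ((50653/990)v - 23273/90)((15840/1369)v² - (47520/1369)v - 285120/1369) + (0)
Last nonzero remainder: (15840/1369)v² - (47520/1369)v - 285120/1369. Dividing through by 15840/1369 gives the monic gcd v² - 3v - 18.
Cancel v² - 3v - 18 from numerator and denominator to get the reduced form.

(v³ + 17v² + 39v - 297)/(v² - 18v + 77)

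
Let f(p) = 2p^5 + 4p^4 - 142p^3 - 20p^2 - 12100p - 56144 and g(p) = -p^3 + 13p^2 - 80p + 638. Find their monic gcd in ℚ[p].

Euclidean algorithm in ℚ[p]:
  2p^5 + 4p^4 - 142p^3 - 20p^2 - 12100p - 56144 = (-2p^2 - 30p - 88)(-p^3 + 13p^2 - 80p + 638) + (0)
Last nonzero remainder: -p^3 + 13p^2 - 80p + 638. Dividing through by -1 gives the monic gcd p^3 - 13p^2 + 80p - 638.

p^3 - 13p^2 + 80p - 638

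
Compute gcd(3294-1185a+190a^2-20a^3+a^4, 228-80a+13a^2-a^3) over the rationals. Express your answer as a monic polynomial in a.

-6+a

Euclidean algorithm in ℚ[a]:
  a^4-20a^3+190a^2-1185a+3294 = (-a+7)(-a^3+13a^2-80a+228) + (19a^2-397a+1698)
  -a^3+13a^2-80a+228 = (-(1/19)a-150/361)(19a^2-397a+1698) + (-(56168/361)a+337008/361)
  19a^2-397a+1698 = (-(6859/56168)a+102163/56168)(-(56168/361)a+337008/361) + (0)
Last nonzero remainder: -(56168/361)a+337008/361. Dividing through by -56168/361 gives the monic gcd a-6.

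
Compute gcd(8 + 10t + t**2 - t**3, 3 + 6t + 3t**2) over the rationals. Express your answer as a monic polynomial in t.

1 + t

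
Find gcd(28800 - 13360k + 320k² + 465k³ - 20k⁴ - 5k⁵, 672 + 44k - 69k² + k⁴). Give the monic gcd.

Euclidean algorithm in ℚ[k]:
  -5k⁵ - 20k⁴ + 465k³ + 320k² - 13360k + 28800 = (-5k - 20)(k⁴ - 69k² + 44k + 672) + (120k³ - 840k² - 9120k + 42240)
  k⁴ - 69k² + 44k + 672 = ((1/120)k + 7/120)(120k³ - 840k² - 9120k + 42240) + (56k² + 224k - 1792)
  120k³ - 840k² - 9120k + 42240 = ((15/7)k - 165/7)(56k² + 224k - 1792) + (0)
Last nonzero remainder: 56k² + 224k - 1792. Dividing through by 56 gives the monic gcd k² + 4k - 32.

-32 + 4k + k²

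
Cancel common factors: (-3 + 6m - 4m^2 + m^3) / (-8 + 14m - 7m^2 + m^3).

By polynomial division,
  m^3 - 4m^2 + 6m - 3 = (m^3 - 7m^2 + 14m - 8) + (3m^2 - 8m + 5)
  m^3 - 7m^2 + 14m - 8 = ((1/3)m - 13/9)(3m^2 - 8m + 5) + ((7/9)m - 7/9)
  3m^2 - 8m + 5 = ((27/7)m - 45/7)((7/9)m - 7/9) + (0)
Last nonzero remainder: (7/9)m - 7/9. Dividing through by 7/9 gives the monic gcd m - 1.
Cancel m - 1 from numerator and denominator to get the reduced form.

(3 - 3m + m^2)/(8 - 6m + m^2)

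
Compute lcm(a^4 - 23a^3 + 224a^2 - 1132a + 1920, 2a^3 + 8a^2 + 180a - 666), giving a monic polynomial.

a^6 - 16a^5 + 174a^4 - 2117a^3 + 18860a^2 - 112212a + 213120

By polynomial division,
  a^4 - 23a^3 + 224a^2 - 1132a + 1920 = ((1/2)a - 27/2)(2a^3 + 8a^2 + 180a - 666) + (242a^2 + 1631a - 7071)
  2a^3 + 8a^2 + 180a - 666 = ((1/121)a - 663/29282)(242a^2 + 1631a - 7071) + ((8063295/29282)a - 24189885/29282)
  242a^2 + 1631a - 7071 = ((7086244/8063295)a + 69017674/8063295)((8063295/29282)a - 24189885/29282) + (0)
Last nonzero remainder: (8063295/29282)a - 24189885/29282. Dividing through by 8063295/29282 gives the monic gcd a - 3.
Then lcm(f, g) = f·g / gcd(f, g); expanding and making the result monic gives the answer.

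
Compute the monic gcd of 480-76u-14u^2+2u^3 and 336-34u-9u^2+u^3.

Repeated division with remainder:
  2u^3-14u^2-76u+480 = (2)(u^3-9u^2-34u+336) + (4u^2-8u-192)
  u^3-9u^2-34u+336 = ((1/4)u-7/4)(4u^2-8u-192) + (0)
Last nonzero remainder: 4u^2-8u-192. Dividing through by 4 gives the monic gcd u^2-2u-48.

-48-2u+u^2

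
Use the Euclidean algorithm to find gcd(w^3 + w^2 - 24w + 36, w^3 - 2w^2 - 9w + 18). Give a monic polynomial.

w^2 - 5w + 6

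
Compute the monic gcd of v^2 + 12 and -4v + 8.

1

Euclidean algorithm in ℚ[v]:
  v^2 + 12 = (-(1/4)v - 1/2)(-4v + 8) + (16)
  -4v + 8 = (-(1/4)v + 1/2)(16) + (0)
The last nonzero remainder is the constant 16, so the polynomials are coprime and gcd = 1.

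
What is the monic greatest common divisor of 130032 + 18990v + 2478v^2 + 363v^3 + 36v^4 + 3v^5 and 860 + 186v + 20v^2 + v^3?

Euclidean algorithm in ℚ[v]:
  3v^5 + 36v^4 + 363v^3 + 2478v^2 + 18990v + 130032 = (3v^2 − 24v + 285)(v^3 + 20v^2 + 186v + 860) + (−1338v^2 − 13380v − 115068)
  v^3 + 20v^2 + 186v + 860 = (−(1/1338)v − 5/669)(−1338v^2 − 13380v − 115068) + (0)
Last nonzero remainder: −1338v^2 − 13380v − 115068. Dividing through by −1338 gives the monic gcd v^2 + 10v + 86.

86 + 10v + v^2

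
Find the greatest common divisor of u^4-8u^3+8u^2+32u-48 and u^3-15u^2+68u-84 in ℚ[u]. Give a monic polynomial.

By polynomial division,
  u^4-8u^3+8u^2+32u-48 = (u+7)(u^3-15u^2+68u-84) + (45u^2-360u+540)
  u^3-15u^2+68u-84 = ((1/45)u-7/45)(45u^2-360u+540) + (0)
Last nonzero remainder: 45u^2-360u+540. Dividing through by 45 gives the monic gcd u^2-8u+12.

u^2-8u+12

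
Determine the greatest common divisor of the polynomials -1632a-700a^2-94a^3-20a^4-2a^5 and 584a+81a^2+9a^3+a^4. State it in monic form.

8a+a^2

Apply the Euclidean algorithm:
  -2a^5-20a^4-94a^3-700a^2-1632a = (-2a-2)(a^4+9a^3+81a^2+584a) + (86a^3+630a^2-464a)
  a^4+9a^3+81a^2+584a = ((1/86)a+36/1849)(86a^3+630a^2-464a) + ((137065/1849)a^2+(1096520/1849)a)
  86a^3+630a^2-464a = ((159014/137065)a-107242/137065)((137065/1849)a^2+(1096520/1849)a) + (0)
Last nonzero remainder: (137065/1849)a^2+(1096520/1849)a. Dividing through by 137065/1849 gives the monic gcd a^2+8a.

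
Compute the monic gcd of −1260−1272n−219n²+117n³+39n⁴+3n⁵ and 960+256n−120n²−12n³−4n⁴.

−6−n+n²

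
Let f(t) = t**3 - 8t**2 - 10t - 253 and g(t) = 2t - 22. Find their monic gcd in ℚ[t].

By polynomial division,
  t**3 - 8t**2 - 10t - 253 = ((1/2)t**2 + (3/2)t + 23/2)(2t - 22) + (0)
Last nonzero remainder: 2t - 22. Dividing through by 2 gives the monic gcd t - 11.

t - 11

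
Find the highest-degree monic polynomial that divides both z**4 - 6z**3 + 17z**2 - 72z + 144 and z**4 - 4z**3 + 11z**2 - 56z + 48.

z**3 - 3z**2 + 8z - 48

Apply the Euclidean algorithm:
  z**4 - 6z**3 + 17z**2 - 72z + 144 = (z**4 - 4z**3 + 11z**2 - 56z + 48) + (-2z**3 + 6z**2 - 16z + 96)
  z**4 - 4z**3 + 11z**2 - 56z + 48 = (-(1/2)z + 1/2)(-2z**3 + 6z**2 - 16z + 96) + (0)
Last nonzero remainder: -2z**3 + 6z**2 - 16z + 96. Dividing through by -2 gives the monic gcd z**3 - 3z**2 + 8z - 48.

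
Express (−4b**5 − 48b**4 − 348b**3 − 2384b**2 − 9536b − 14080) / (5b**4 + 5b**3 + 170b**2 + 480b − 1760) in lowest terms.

(−4b**2 − 36b − 80)/(5b − 10)

Apply the Euclidean algorithm:
  −4b**5 − 48b**4 − 348b**3 − 2384b**2 − 9536b − 14080 = (−(4/5)b − 44/5)(5b**4 + 5b**3 + 170b**2 + 480b − 1760) + (−168b**3 − 504b**2 − 6720b − 29568)
  5b**4 + 5b**3 + 170b**2 + 480b − 1760 = (−(5/168)b + 5/84)(−168b**3 − 504b**2 − 6720b − 29568) + (0)
Last nonzero remainder: −168b**3 − 504b**2 − 6720b − 29568. Dividing through by −168 gives the monic gcd b**3 + 3b**2 + 40b + 176.
Cancel b**3 + 3b**2 + 40b + 176 from numerator and denominator to get the reduced form.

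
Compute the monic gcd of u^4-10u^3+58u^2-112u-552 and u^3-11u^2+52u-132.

u-6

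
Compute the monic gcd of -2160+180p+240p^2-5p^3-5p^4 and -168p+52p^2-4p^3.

-6+p

By polynomial division,
  -5p^4-5p^3+240p^2+180p-2160 = ((5/4)p+35/2)(-4p^3+52p^2-168p) + (-460p^2+3120p-2160)
  -4p^3+52p^2-168p = ((1/115)p-143/2645)(-460p^2+3120p-2160) + ((10296/529)p-61776/529)
  -460p^2+3120p-2160 = (-(60835/2574)p+2645/143)((10296/529)p-61776/529) + (0)
Last nonzero remainder: (10296/529)p-61776/529. Dividing through by 10296/529 gives the monic gcd p-6.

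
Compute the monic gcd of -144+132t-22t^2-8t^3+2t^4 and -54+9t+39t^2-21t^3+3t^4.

-18+21t-8t^2+t^3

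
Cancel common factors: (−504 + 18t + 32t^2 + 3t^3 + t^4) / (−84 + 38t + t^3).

Euclidean algorithm in ℚ[t]:
  t^4 + 3t^3 + 32t^2 + 18t − 504 = (t + 3)(t^3 + 38t − 84) + (−6t^2 − 12t − 252)
  t^3 + 38t − 84 = (−(1/6)t + 1/3)(−6t^2 − 12t − 252) + (0)
Last nonzero remainder: −6t^2 − 12t − 252. Dividing through by −6 gives the monic gcd t^2 + 2t + 42.
Cancel t^2 + 2t + 42 from numerator and denominator to get the reduced form.

(−12 + t + t^2)/(−2 + t)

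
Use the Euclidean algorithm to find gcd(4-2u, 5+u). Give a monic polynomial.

1

Apply the Euclidean algorithm:
  -2u+4 = (-2)(u+5) + (14)
  u+5 = ((1/14)u+5/14)(14) + (0)
The last nonzero remainder is the constant 14, so the polynomials are coprime and gcd = 1.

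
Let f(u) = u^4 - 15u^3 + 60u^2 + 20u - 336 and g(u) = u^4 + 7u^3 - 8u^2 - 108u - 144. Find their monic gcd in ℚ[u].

u^2 - 2u - 8

Apply the Euclidean algorithm:
  u^4 - 15u^3 + 60u^2 + 20u - 336 = (u^4 + 7u^3 - 8u^2 - 108u - 144) + (-22u^3 + 68u^2 + 128u - 192)
  u^4 + 7u^3 - 8u^2 - 108u - 144 = (-(1/22)u - 111/242)(-22u^3 + 68u^2 + 128u - 192) + ((3510/121)u^2 - (7020/121)u - 28080/121)
  -22u^3 + 68u^2 + 128u - 192 = (-(1331/1755)u + 484/585)((3510/121)u^2 - (7020/121)u - 28080/121) + (0)
Last nonzero remainder: (3510/121)u^2 - (7020/121)u - 28080/121. Dividing through by 3510/121 gives the monic gcd u^2 - 2u - 8.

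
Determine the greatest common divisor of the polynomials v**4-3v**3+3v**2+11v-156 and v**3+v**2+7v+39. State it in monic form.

Apply the Euclidean algorithm:
  v**4-3v**3+3v**2+11v-156 = (v-4)(v**3+v**2+7v+39) + (0)
The last nonzero remainder v**3+v**2+7v+39 is already monic.

v**3+v**2+7v+39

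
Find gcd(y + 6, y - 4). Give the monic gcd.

1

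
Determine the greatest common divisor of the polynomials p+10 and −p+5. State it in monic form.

1

Euclidean algorithm in ℚ[p]:
  p+10 = (−1)(−p+5) + (15)
  −p+5 = (−(1/15)p+1/3)(15) + (0)
The last nonzero remainder is the constant 15, so the polynomials are coprime and gcd = 1.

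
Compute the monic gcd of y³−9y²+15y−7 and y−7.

y−7

Euclidean algorithm in ℚ[y]:
  y³−9y²+15y−7 = (y²−2y+1)(y−7) + (0)
The last nonzero remainder y−7 is already monic.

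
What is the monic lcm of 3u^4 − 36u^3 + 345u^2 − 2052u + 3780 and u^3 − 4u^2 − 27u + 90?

Apply the Euclidean algorithm:
  3u^4 − 36u^3 + 345u^2 − 2052u + 3780 = (3u − 24)(u^3 − 4u^2 − 27u + 90) + (330u^2 − 2970u + 5940)
  u^3 − 4u^2 − 27u + 90 = ((1/330)u + 1/66)(330u^2 − 2970u + 5940) + (0)
Last nonzero remainder: 330u^2 − 2970u + 5940. Dividing through by 330 gives the monic gcd u^2 − 9u + 18.
Then lcm(f, g) = f·g / gcd(f, g); expanding and making the result monic gives the answer.

u^5 − 7u^4 + 55u^3 − 109u^2 − 2160u + 6300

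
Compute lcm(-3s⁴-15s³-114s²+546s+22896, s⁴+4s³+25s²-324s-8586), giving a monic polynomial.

s⁵-4s⁴-7s³-524s²-5994s+68688

By polynomial division,
  -3s⁴-15s³-114s²+546s+22896 = (-3)(s⁴+4s³+25s²-324s-8586) + (-3s³-39s²-426s-2862)
  s⁴+4s³+25s²-324s-8586 = (-(1/3)s+3)(-3s³-39s²-426s-2862) + (0)
Last nonzero remainder: -3s³-39s²-426s-2862. Dividing through by -3 gives the monic gcd s³+13s²+142s+954.
Then lcm(f, g) = f·g / gcd(f, g); expanding and making the result monic gives the answer.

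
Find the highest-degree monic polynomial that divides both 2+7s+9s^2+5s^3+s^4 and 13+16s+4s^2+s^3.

Apply the Euclidean algorithm:
  s^4+5s^3+9s^2+7s+2 = (s+1)(s^3+4s^2+16s+13) + (-11s^2-22s-11)
  s^3+4s^2+16s+13 = (-(1/11)s-2/11)(-11s^2-22s-11) + (11s+11)
  -11s^2-22s-11 = (-s-1)(11s+11) + (0)
Last nonzero remainder: 11s+11. Dividing through by 11 gives the monic gcd s+1.

1+s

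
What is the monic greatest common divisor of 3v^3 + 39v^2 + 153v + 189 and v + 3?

v + 3

Euclidean algorithm in ℚ[v]:
  3v^3 + 39v^2 + 153v + 189 = (3v^2 + 30v + 63)(v + 3) + (0)
The last nonzero remainder v + 3 is already monic.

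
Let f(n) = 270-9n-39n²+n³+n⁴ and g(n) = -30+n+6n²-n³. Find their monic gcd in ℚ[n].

15-8n+n²

Euclidean algorithm in ℚ[n]:
  n⁴+n³-39n²-9n+270 = (-n-7)(-n³+6n²+n-30) + (4n²-32n+60)
  -n³+6n²+n-30 = (-(1/4)n-1/2)(4n²-32n+60) + (0)
Last nonzero remainder: 4n²-32n+60. Dividing through by 4 gives the monic gcd n²-8n+15.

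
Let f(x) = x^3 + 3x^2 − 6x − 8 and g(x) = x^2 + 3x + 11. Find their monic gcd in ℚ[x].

Apply the Euclidean algorithm:
  x^3 + 3x^2 − 6x − 8 = (x)(x^2 + 3x + 11) + (−17x − 8)
  x^2 + 3x + 11 = (−(1/17)x − 43/289)(−17x − 8) + (2835/289)
  −17x − 8 = (−(4913/2835)x − 2312/2835)(2835/289) + (0)
The last nonzero remainder is the constant 2835/289, so the polynomials are coprime and gcd = 1.

1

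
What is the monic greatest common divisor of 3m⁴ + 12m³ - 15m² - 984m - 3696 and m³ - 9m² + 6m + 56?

By polynomial division,
  3m⁴ + 12m³ - 15m² - 984m - 3696 = (3m + 39)(m³ - 9m² + 6m + 56) + (318m² - 1386m - 5880)
  m³ - 9m² + 6m + 56 = ((1/318)m - 41/2809)(318m² - 1386m - 5880) + ((11968/2809)m - 83776/2809)
  318m² - 1386m - 5880 = ((446631/5984)m + 294945/1496)((11968/2809)m - 83776/2809) + (0)
Last nonzero remainder: (11968/2809)m - 83776/2809. Dividing through by 11968/2809 gives the monic gcd m - 7.

m - 7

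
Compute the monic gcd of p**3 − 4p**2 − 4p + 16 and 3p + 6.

By polynomial division,
  p**3 − 4p**2 − 4p + 16 = ((1/3)p**2 − 2p + 8/3)(3p + 6) + (0)
Last nonzero remainder: 3p + 6. Dividing through by 3 gives the monic gcd p + 2.

p + 2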